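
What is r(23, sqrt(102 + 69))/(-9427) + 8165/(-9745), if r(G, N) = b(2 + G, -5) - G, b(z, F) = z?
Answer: -15398189/18373223 ≈ -0.83808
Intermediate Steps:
r(G, N) = 2 (r(G, N) = (2 + G) - G = 2)
r(23, sqrt(102 + 69))/(-9427) + 8165/(-9745) = 2/(-9427) + 8165/(-9745) = 2*(-1/9427) + 8165*(-1/9745) = -2/9427 - 1633/1949 = -15398189/18373223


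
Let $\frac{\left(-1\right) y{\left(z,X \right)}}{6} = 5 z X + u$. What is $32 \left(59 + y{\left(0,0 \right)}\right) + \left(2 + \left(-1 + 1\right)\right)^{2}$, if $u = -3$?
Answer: $2468$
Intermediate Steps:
$y{\left(z,X \right)} = 18 - 30 X z$ ($y{\left(z,X \right)} = - 6 \left(5 z X - 3\right) = - 6 \left(5 X z - 3\right) = - 6 \left(-3 + 5 X z\right) = 18 - 30 X z$)
$32 \left(59 + y{\left(0,0 \right)}\right) + \left(2 + \left(-1 + 1\right)\right)^{2} = 32 \left(59 + \left(18 - 0 \cdot 0\right)\right) + \left(2 + \left(-1 + 1\right)\right)^{2} = 32 \left(59 + \left(18 + 0\right)\right) + \left(2 + 0\right)^{2} = 32 \left(59 + 18\right) + 2^{2} = 32 \cdot 77 + 4 = 2464 + 4 = 2468$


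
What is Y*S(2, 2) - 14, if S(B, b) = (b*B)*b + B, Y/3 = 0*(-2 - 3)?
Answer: -14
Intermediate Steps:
Y = 0 (Y = 3*(0*(-2 - 3)) = 3*(0*(-5)) = 3*0 = 0)
S(B, b) = B + B*b² (S(B, b) = (B*b)*b + B = B*b² + B = B + B*b²)
Y*S(2, 2) - 14 = 0*(2*(1 + 2²)) - 14 = 0*(2*(1 + 4)) - 14 = 0*(2*5) - 14 = 0*10 - 14 = 0 - 14 = -14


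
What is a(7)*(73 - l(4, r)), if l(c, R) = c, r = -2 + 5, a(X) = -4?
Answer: -276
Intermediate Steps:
r = 3
a(7)*(73 - l(4, r)) = -4*(73 - 1*4) = -4*(73 - 4) = -4*69 = -276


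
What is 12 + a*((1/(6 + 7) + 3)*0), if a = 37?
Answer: 12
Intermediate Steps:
12 + a*((1/(6 + 7) + 3)*0) = 12 + 37*((1/(6 + 7) + 3)*0) = 12 + 37*((1/13 + 3)*0) = 12 + 37*((40/13)*0) = 12 + 37*0 = 12 + 0 = 12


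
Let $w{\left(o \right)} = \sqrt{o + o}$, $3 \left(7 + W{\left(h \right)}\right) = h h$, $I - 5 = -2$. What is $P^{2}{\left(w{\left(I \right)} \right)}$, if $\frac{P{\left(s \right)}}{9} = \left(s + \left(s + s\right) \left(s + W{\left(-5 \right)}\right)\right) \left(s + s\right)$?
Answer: $436752 + 171072 \sqrt{6} \approx 8.5579 \cdot 10^{5}$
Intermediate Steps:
$I = 3$ ($I = 5 - 2 = 3$)
$W{\left(h \right)} = -7 + \frac{h^{2}}{3}$ ($W{\left(h \right)} = -7 + \frac{h h}{3} = -7 + \frac{h^{2}}{3}$)
$w{\left(o \right)} = \sqrt{2} \sqrt{o}$ ($w{\left(o \right)} = \sqrt{2 o} = \sqrt{2} \sqrt{o}$)
$P{\left(s \right)} = 18 s \left(s + 2 s \left(\frac{4}{3} + s\right)\right)$ ($P{\left(s \right)} = 9 \left(s + \left(s + s\right) \left(s - \left(7 - \frac{\left(-5\right)^{2}}{3}\right)\right)\right) \left(s + s\right) = 9 \left(s + 2 s \left(s + \left(-7 + \frac{1}{3} \cdot 25\right)\right)\right) 2 s = 9 \left(s + 2 s \left(s + \left(-7 + \frac{25}{3}\right)\right)\right) 2 s = 9 \left(s + 2 s \left(s + \frac{4}{3}\right)\right) 2 s = 9 \left(s + 2 s \left(\frac{4}{3} + s\right)\right) 2 s = 9 \cdot 2 s \left(s + 2 s \left(\frac{4}{3} + s\right)\right) = 18 s \left(s + 2 s \left(\frac{4}{3} + s\right)\right)$)
$P^{2}{\left(w{\left(I \right)} \right)} = \left(\left(\sqrt{2} \sqrt{3}\right)^{2} \left(66 + 36 \sqrt{2} \sqrt{3}\right)\right)^{2} = \left(\left(\sqrt{6}\right)^{2} \left(66 + 36 \sqrt{6}\right)\right)^{2} = \left(6 \left(66 + 36 \sqrt{6}\right)\right)^{2} = \left(396 + 216 \sqrt{6}\right)^{2}$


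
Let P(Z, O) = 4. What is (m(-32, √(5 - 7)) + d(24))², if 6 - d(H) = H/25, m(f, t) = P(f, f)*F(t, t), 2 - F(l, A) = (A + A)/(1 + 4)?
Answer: 103076/625 - 5216*I*√2/125 ≈ 164.92 - 59.012*I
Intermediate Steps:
F(l, A) = 2 - 2*A/5 (F(l, A) = 2 - (A + A)/(1 + 4) = 2 - 2*A/5)
m(f, t) = 8 - 8*t/5 (m(f, t) = 4*(2 - 2*t/5) = 8 - 8*t/5)
d(H) = 6 - H/25
(m(-32, √(5 - 7)) + d(24))² = ((8 - 8*√(5 - 7)/5) + (6 - 1/25*24))² = ((8 - 8*I*√2/5) + (6 - 24/25))² = ((8 - 8*I*√2/5) + 126/25)² = (326/25 - 8*I*√2/5)²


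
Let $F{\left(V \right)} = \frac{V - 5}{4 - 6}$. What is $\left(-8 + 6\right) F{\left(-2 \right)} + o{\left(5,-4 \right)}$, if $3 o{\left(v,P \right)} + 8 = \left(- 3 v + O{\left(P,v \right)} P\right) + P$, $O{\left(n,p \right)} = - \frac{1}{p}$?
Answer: $- \frac{236}{15} \approx -15.733$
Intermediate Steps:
$o{\left(v,P \right)} = - \frac{8}{3} - v + \frac{P}{3} - \frac{P}{3 v}$ ($o{\left(v,P \right)} = - \frac{8}{3} + \frac{\left(- 3 v + - \frac{1}{v} P\right) + P}{3} = - \frac{8}{3} + \frac{\left(- 3 v - \frac{P}{v}\right) + P}{3} = - \frac{8}{3} + \frac{P - 3 v - \frac{P}{v}}{3} = - \frac{8}{3} - \left(v - \frac{P}{3} + \frac{P}{3 v}\right) = - \frac{8}{3} - v + \frac{P}{3} - \frac{P}{3 v}$)
$F{\left(V \right)} = \frac{5}{2} - \frac{V}{2}$ ($F{\left(V \right)} = \frac{-5 + V}{-2} = \left(-5 + V\right) \left(- \frac{1}{2}\right) = \frac{5}{2} - \frac{V}{2}$)
$\left(-8 + 6\right) F{\left(-2 \right)} + o{\left(5,-4 \right)} = \left(-8 + 6\right) \left(\frac{5}{2} - -1\right) + \frac{\left(-1\right) \left(-4\right) + 5 \left(-8 - 4 - 15\right)}{3 \cdot 5} = - 2 \left(\frac{5}{2} + 1\right) + \frac{1}{3} \cdot \frac{1}{5} \left(4 + 5 \left(-8 - 4 - 15\right)\right) = \left(-2\right) \frac{7}{2} + \frac{1}{3} \cdot \frac{1}{5} \left(4 + 5 \left(-27\right)\right) = -7 + \frac{1}{3} \cdot \frac{1}{5} \left(4 - 135\right) = -7 + \frac{1}{3} \cdot \frac{1}{5} \left(-131\right) = -7 - \frac{131}{15} = - \frac{236}{15}$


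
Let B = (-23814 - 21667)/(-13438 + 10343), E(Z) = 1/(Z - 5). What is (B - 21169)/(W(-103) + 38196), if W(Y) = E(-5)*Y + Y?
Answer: -130945148/235859427 ≈ -0.55518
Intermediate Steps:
E(Z) = 1/(-5 + Z)
W(Y) = 9*Y/10 (W(Y) = Y/(-5 - 5) + Y = Y/(-10) + Y = -Y/10 + Y = 9*Y/10)
B = 45481/3095 (B = -45481/(-3095) = -45481*(-1/3095) = 45481/3095 ≈ 14.695)
(B - 21169)/(W(-103) + 38196) = (45481/3095 - 21169)/((9/10)*(-103) + 38196) = -65472574/(3095*(-927/10 + 38196)) = -65472574/(3095*381033/10) = -65472574/3095*10/381033 = -130945148/235859427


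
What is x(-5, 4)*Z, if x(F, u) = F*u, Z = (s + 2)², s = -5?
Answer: -180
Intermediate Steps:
Z = 9 (Z = (-5 + 2)² = (-3)² = 9)
x(-5, 4)*Z = -5*4*9 = -20*9 = -180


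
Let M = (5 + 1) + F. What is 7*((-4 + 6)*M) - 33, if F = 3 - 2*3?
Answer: 9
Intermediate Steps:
F = -3 (F = 3 - 6 = -3)
M = 3 (M = (5 + 1) - 3 = 6 - 3 = 3)
7*((-4 + 6)*M) - 33 = 7*((-4 + 6)*3) - 33 = 7*(2*3) - 33 = 7*6 - 33 = 42 - 33 = 9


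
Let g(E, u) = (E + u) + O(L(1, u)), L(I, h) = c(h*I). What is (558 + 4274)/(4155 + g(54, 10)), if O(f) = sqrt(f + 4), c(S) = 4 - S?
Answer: 20386208/17799963 - 4832*I*sqrt(2)/17799963 ≈ 1.1453 - 0.0003839*I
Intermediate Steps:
L(I, h) = 4 - I*h (L(I, h) = 4 - h*I = 4 - I*h)
O(f) = sqrt(4 + f)
g(E, u) = E + u + sqrt(8 - u) (g(E, u) = (E + u) + sqrt(4 + (4 - 1*1*u)) = (E + u) + sqrt(4 + (4 - u)) = (E + u) + sqrt(8 - u) = E + u + sqrt(8 - u))
(558 + 4274)/(4155 + g(54, 10)) = (558 + 4274)/(4155 + (54 + 10 + sqrt(8 - 1*10))) = 4832/(4155 + (54 + 10 + sqrt(8 - 10))) = 4832/(4155 + (54 + 10 + sqrt(-2))) = 4832/(4155 + (54 + 10 + I*sqrt(2))) = 4832/(4155 + (64 + I*sqrt(2))) = 4832/(4219 + I*sqrt(2))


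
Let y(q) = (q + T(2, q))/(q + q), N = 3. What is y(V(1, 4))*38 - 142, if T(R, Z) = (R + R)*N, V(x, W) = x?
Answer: 105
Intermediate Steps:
T(R, Z) = 6*R (T(R, Z) = (R + R)*3 = (2*R)*3 = 6*R)
y(q) = (12 + q)/(2*q) (y(q) = (q + 6*2)/(q + q) = (q + 12)/((2*q)) = (12 + q)*(1/(2*q)) = (12 + q)/(2*q))
y(V(1, 4))*38 - 142 = ((1/2)*(12 + 1)/1)*38 - 142 = ((1/2)*1*13)*38 - 142 = (13/2)*38 - 142 = 247 - 142 = 105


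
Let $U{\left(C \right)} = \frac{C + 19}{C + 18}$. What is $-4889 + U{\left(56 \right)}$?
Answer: $- \frac{361711}{74} \approx -4888.0$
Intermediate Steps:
$U{\left(C \right)} = \frac{19 + C}{18 + C}$
$-4889 + U{\left(56 \right)} = -4889 + \frac{19 + 56}{18 + 56} = -4889 + \frac{1}{74} \cdot 75 = -4889 + \frac{75}{74} = - \frac{361711}{74}$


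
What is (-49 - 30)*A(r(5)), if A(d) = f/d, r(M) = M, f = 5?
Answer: -79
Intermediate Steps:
A(d) = 5/d
(-49 - 30)*A(r(5)) = (-49 - 30)*(5/5) = -395/5 = -79*1 = -79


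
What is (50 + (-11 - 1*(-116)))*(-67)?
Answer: -10385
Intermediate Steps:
(50 + (-11 - 1*(-116)))*(-67) = (50 + (-11 + 116))*(-67) = (50 + 105)*(-67) = 155*(-67) = -10385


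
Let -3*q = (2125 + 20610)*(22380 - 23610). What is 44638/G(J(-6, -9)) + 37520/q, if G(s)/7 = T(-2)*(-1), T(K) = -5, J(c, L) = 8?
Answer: 1664350938/1304989 ≈ 1275.4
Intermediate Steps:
q = 9321350 (q = -(2125 + 20610)*(22380 - 23610)/3 = -22735*(-1230)/3 = -⅓*(-27964050) = 9321350)
G(s) = 35 (G(s) = 7*(-5*(-1)) = 7*5 = 35)
44638/G(J(-6, -9)) + 37520/q = 44638/35 + 37520/9321350 = 44638*(1/35) + 37520*(1/9321350) = 44638/35 + 3752/932135 = 1664350938/1304989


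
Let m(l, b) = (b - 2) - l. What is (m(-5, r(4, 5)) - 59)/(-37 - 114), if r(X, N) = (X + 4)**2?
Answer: -8/151 ≈ -0.052980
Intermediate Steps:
r(X, N) = (4 + X)**2
m(l, b) = -2 + b - l (m(l, b) = (-2 + b) - l = -2 + b - l)
(m(-5, r(4, 5)) - 59)/(-37 - 114) = ((-2 + (4 + 4)**2 - 1*(-5)) - 59)/(-37 - 114) = ((-2 + 8**2 + 5) - 59)/(-151) = ((-2 + 64 + 5) - 59)*(-1/151) = (67 - 59)*(-1/151) = 8*(-1/151) = -8/151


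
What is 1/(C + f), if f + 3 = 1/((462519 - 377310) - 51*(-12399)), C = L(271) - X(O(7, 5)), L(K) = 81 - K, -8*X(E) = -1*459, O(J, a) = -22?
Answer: -2870232/718634333 ≈ -0.0039940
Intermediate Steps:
X(E) = 459/8 (X(E) = -(-1)*459/8 = -1/8*(-459) = 459/8)
C = -1979/8 (C = (81 - 1*271) - 1*459/8 = (81 - 271) - 459/8 = -190 - 459/8 = -1979/8 ≈ -247.38)
f = -2152673/717558 (f = -3 + 1/((462519 - 377310) - 51*(-12399)) = -3 + 1/(85209 + 632349) = -3 + 1/717558 = -2152673/717558 ≈ -3.0000)
1/(C + f) = 1/(-1979/8 - 2152673/717558) = 1/(-718634333/2870232) = -2870232/718634333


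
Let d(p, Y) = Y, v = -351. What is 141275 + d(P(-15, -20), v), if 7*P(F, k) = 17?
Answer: 140924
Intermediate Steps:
P(F, k) = 17/7 (P(F, k) = (⅐)*17 = 17/7)
141275 + d(P(-15, -20), v) = 141275 - 351 = 140924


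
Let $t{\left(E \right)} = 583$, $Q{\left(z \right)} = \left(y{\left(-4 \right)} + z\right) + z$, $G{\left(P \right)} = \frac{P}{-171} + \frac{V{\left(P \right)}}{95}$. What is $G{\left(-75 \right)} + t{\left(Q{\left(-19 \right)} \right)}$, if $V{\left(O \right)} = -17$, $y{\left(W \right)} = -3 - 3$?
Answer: $\frac{166229}{285} \approx 583.26$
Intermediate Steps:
$y{\left(W \right)} = -6$
$G{\left(P \right)} = - \frac{17}{95} - \frac{P}{171}$ ($G{\left(P \right)} = \frac{P}{-171} - \frac{17}{95} = P \left(- \frac{1}{171}\right) - \frac{17}{95} = - \frac{P}{171} - \frac{17}{95} = - \frac{17}{95} - \frac{P}{171}$)
$Q{\left(z \right)} = -6 + 2 z$ ($Q{\left(z \right)} = \left(-6 + z\right) + z = -6 + 2 z$)
$G{\left(-75 \right)} + t{\left(Q{\left(-19 \right)} \right)} = \left(- \frac{17}{95} - - \frac{25}{57}\right) + 583 = \left(- \frac{17}{95} + \frac{25}{57}\right) + 583 = \frac{74}{285} + 583 = \frac{166229}{285}$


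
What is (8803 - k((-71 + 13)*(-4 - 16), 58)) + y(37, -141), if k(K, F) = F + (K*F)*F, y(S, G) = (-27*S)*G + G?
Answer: -3752777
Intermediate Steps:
y(S, G) = G - 27*G*S (y(S, G) = -27*G*S + G = G - 27*G*S)
k(K, F) = F + K*F**2 (k(K, F) = F + (F*K)*F = F + K*F**2)
(8803 - k((-71 + 13)*(-4 - 16), 58)) + y(37, -141) = (8803 - 58*(1 + 58*((-71 + 13)*(-4 - 16)))) - 141*(1 - 27*37) = (8803 - 58*(1 + 58*(-58*(-20)))) - 141*(1 - 999) = (8803 - 58*(1 + 58*1160)) - 141*(-998) = (8803 - 58*(1 + 67280)) + 140718 = (8803 - 58*67281) + 140718 = (8803 - 1*3902298) + 140718 = (8803 - 3902298) + 140718 = -3893495 + 140718 = -3752777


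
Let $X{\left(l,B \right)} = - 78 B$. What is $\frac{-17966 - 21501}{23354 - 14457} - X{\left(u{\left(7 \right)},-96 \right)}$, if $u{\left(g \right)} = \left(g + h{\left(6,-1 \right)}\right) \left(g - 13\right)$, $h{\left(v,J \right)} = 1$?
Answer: $- \frac{66660203}{8897} \approx -7492.4$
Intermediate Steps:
$u{\left(g \right)} = \left(1 + g\right) \left(-13 + g\right)$ ($u{\left(g \right)} = \left(g + 1\right) \left(g - 13\right) = \left(1 + g\right) \left(-13 + g\right)$)
$\frac{-17966 - 21501}{23354 - 14457} - X{\left(u{\left(7 \right)},-96 \right)} = \frac{-17966 - 21501}{23354 - 14457} - \left(-78\right) \left(-96\right) = - \frac{39467}{8897} - 7488 = - \frac{66660203}{8897}$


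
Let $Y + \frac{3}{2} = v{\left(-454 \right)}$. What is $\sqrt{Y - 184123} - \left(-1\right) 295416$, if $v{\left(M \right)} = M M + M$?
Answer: $295416 + \frac{5 \sqrt{3446}}{2} \approx 2.9556 \cdot 10^{5}$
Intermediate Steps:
$v{\left(M \right)} = M + M^{2}$ ($v{\left(M \right)} = M^{2} + M = M + M^{2}$)
$Y = \frac{411321}{2}$ ($Y = - \frac{3}{2} - 454 \left(1 - 454\right) = - \frac{3}{2} - -205662 = - \frac{3}{2} + 205662 = \frac{411321}{2} \approx 2.0566 \cdot 10^{5}$)
$\sqrt{Y - 184123} - \left(-1\right) 295416 = \sqrt{\frac{411321}{2} - 184123} - \left(-1\right) 295416 = \sqrt{\frac{43075}{2}} - -295416 = \frac{5 \sqrt{3446}}{2} + 295416 = 295416 + \frac{5 \sqrt{3446}}{2}$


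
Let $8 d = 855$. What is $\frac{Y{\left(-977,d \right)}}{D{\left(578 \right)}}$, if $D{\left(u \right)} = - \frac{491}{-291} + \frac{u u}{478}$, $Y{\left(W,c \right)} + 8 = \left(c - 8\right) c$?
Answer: $\frac{47000727357}{3118500544} \approx 15.072$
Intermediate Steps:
$d = \frac{855}{8}$ ($d = \frac{1}{8} \cdot 855 = \frac{855}{8} \approx 106.88$)
$Y{\left(W,c \right)} = -8 + c \left(-8 + c\right)$ ($Y{\left(W,c \right)} = -8 + \left(c - 8\right) c = -8 + \left(-8 + c\right) c = -8 + c \left(-8 + c\right)$)
$D{\left(u \right)} = \frac{491}{291} + \frac{u^{2}}{478}$ ($D{\left(u \right)} = \left(-491\right) \left(- \frac{1}{291}\right) + u^{2} \cdot \frac{1}{478} = \frac{491}{291} + \frac{u^{2}}{478}$)
$\frac{Y{\left(-977,d \right)}}{D{\left(578 \right)}} = \frac{-8 + \left(\frac{855}{8}\right)^{2} - 855}{\frac{491}{291} + \frac{578^{2}}{478}} = \frac{-8 + \frac{731025}{64} - 855}{\frac{491}{291} + \frac{1}{478} \cdot 334084} = \frac{675793}{64 \left(\frac{491}{291} + \frac{167042}{239}\right)} = \frac{675793}{64 \cdot \frac{48726571}{69549}} = \frac{675793}{64} \cdot \frac{69549}{48726571} = \frac{47000727357}{3118500544}$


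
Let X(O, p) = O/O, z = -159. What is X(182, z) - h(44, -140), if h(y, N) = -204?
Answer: 205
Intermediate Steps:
X(O, p) = 1
X(182, z) - h(44, -140) = 1 - 1*(-204) = 1 + 204 = 205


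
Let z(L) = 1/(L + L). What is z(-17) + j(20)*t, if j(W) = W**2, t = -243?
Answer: -3304801/34 ≈ -97200.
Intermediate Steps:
z(L) = 1/(2*L)
z(-17) + j(20)*t = (1/2)/(-17) + 20**2*(-243) = (1/2)*(-1/17) + 400*(-243) = -1/34 - 97200 = -3304801/34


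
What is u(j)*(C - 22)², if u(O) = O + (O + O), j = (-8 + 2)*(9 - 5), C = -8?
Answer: -64800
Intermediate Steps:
j = -24 (j = -6*4 = -24)
u(O) = 3*O (u(O) = O + 2*O = 3*O)
u(j)*(C - 22)² = (3*(-24))*(-8 - 22)² = -72*(-30)² = -72*900 = -64800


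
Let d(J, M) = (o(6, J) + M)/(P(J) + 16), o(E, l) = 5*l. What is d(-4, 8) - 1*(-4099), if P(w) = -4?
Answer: 4098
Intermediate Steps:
d(J, M) = M/12 + 5*J/12 (d(J, M) = (5*J + M)/(-4 + 16) = (M + 5*J)/12 = (M + 5*J)*(1/12) = M/12 + 5*J/12)
d(-4, 8) - 1*(-4099) = ((1/12)*8 + (5/12)*(-4)) - 1*(-4099) = (⅔ - 5/3) + 4099 = -1 + 4099 = 4098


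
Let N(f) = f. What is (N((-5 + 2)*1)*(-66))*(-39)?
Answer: -7722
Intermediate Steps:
(N((-5 + 2)*1)*(-66))*(-39) = (((-5 + 2)*1)*(-66))*(-39) = (-3*1*(-66))*(-39) = -3*(-66)*(-39) = 198*(-39) = -7722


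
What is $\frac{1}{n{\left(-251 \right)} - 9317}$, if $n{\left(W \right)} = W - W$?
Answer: $- \frac{1}{9317} \approx -0.00010733$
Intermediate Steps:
$n{\left(W \right)} = 0$
$\frac{1}{n{\left(-251 \right)} - 9317} = \frac{1}{0 - 9317} = \frac{1}{-9317} = - \frac{1}{9317}$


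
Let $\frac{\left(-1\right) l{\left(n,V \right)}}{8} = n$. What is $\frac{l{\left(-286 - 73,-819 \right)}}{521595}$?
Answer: $\frac{2872}{521595} \approx 0.0055062$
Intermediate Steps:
$l{\left(n,V \right)} = - 8 n$
$\frac{l{\left(-286 - 73,-819 \right)}}{521595} = \frac{\left(-8\right) \left(-286 - 73\right)}{521595} = \left(-8\right) \left(-359\right) \frac{1}{521595} = 2872 \cdot \frac{1}{521595} = \frac{2872}{521595}$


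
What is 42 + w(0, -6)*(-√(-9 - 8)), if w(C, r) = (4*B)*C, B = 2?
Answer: 42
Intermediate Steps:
w(C, r) = 8*C (w(C, r) = (4*2)*C = 8*C)
42 + w(0, -6)*(-√(-9 - 8)) = 42 + (8*0)*(-√(-9 - 8)) = 42 + 0*(-√(-17)) = 42 + 0*(-I*√17) = 42 + 0 = 42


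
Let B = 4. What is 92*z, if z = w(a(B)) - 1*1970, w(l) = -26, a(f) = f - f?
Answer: -183632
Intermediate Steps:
a(f) = 0
z = -1996 (z = -26 - 1*1970 = -26 - 1970 = -1996)
92*z = 92*(-1996) = -183632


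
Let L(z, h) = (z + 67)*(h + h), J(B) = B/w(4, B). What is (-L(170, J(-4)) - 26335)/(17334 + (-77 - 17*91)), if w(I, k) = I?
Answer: -25861/15710 ≈ -1.6461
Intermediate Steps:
J(B) = B/4
L(z, h) = 2*h*(67 + z) (L(z, h) = (67 + z)*(2*h) = 2*h*(67 + z))
(-L(170, J(-4)) - 26335)/(17334 + (-77 - 17*91)) = (-2*(¼)*(-4)*(67 + 170) - 26335)/(17334 + (-77 - 17*91)) = (-2*(-1)*237 - 26335)/(17334 + (-77 - 1547)) = (-1*(-474) - 26335)/(17334 - 1624) = (474 - 26335)/15710 = -25861*1/15710 = -25861/15710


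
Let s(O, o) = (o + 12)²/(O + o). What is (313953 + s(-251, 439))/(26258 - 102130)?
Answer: -59226565/14263936 ≈ -4.1522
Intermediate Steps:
s(O, o) = (12 + o)²/(O + o)
(313953 + s(-251, 439))/(26258 - 102130) = (313953 + (12 + 439)²/(-251 + 439))/(26258 - 102130) = (313953 + 451²/188)/(-75872) = (313953 + 203401*(1/188))*(-1/75872) = (313953 + 203401/188)*(-1/75872) = (59226565/188)*(-1/75872) = -59226565/14263936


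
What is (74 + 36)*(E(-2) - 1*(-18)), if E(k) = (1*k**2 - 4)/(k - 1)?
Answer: 1980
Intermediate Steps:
E(k) = (-4 + k**2)/(-1 + k) (E(k) = (k**2 - 4)/(-1 + k) = (-4 + k**2)/(-1 + k))
(74 + 36)*(E(-2) - 1*(-18)) = (74 + 36)*((-4 + (-2)**2)/(-1 - 2) - 1*(-18)) = 110*((-4 + 4)/(-3) + 18) = 110*(-1/3*0 + 18) = 110*(0 + 18) = 110*18 = 1980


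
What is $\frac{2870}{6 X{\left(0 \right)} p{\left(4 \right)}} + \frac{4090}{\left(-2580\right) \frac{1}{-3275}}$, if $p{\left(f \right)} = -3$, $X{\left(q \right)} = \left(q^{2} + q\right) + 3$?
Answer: $\frac{11931865}{2322} \approx 5138.6$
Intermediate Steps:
$X{\left(q \right)} = 3 + q + q^{2}$ ($X{\left(q \right)} = \left(q + q^{2}\right) + 3 = 3 + q + q^{2}$)
$\frac{2870}{6 X{\left(0 \right)} p{\left(4 \right)}} + \frac{4090}{\left(-2580\right) \frac{1}{-3275}} = \frac{2870}{6 \left(3 + 0 + 0^{2}\right) \left(-3\right)} + \frac{4090}{\left(-2580\right) \frac{1}{-3275}} = \frac{2870}{6 \left(3 + 0 + 0\right) \left(-3\right)} + \frac{4090}{\left(-2580\right) \left(- \frac{1}{3275}\right)} = \frac{2870}{6 \cdot 3 \left(-3\right)} + \frac{4090}{\frac{516}{655}} = \frac{2870}{18 \left(-3\right)} + 4090 \cdot \frac{655}{516} = \frac{2870}{-54} + \frac{1339475}{258} = 2870 \left(- \frac{1}{54}\right) + \frac{1339475}{258} = - \frac{1435}{27} + \frac{1339475}{258} = \frac{11931865}{2322}$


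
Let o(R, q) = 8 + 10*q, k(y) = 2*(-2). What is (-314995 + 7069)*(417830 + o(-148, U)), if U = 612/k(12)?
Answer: -128192057208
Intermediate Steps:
k(y) = -4
U = -153 (U = 612/(-4) = 612*(-¼) = -153)
(-314995 + 7069)*(417830 + o(-148, U)) = (-314995 + 7069)*(417830 + (8 + 10*(-153))) = -307926*(417830 + (8 - 1530)) = -307926*(417830 - 1522) = -307926*416308 = -128192057208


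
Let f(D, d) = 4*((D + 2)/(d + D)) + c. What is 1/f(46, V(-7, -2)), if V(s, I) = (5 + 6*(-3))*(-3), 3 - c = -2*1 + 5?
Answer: 85/192 ≈ 0.44271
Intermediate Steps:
c = 0 (c = 3 - (-2*1 + 5) = 3 - (-2 + 5) = 3 - 1*3 = 3 - 3 = 0)
V(s, I) = 39 (V(s, I) = (5 - 18)*(-3) = -13*(-3) = 39)
f(D, d) = 4*(2 + D)/(D + d) (f(D, d) = 4*((D + 2)/(d + D)) + 0 = 4*((2 + D)/(D + d)) + 0 = 4*(2 + D)/(D + d) + 0 = 4*(2 + D)/(D + d))
1/f(46, V(-7, -2)) = 1/(4*(2 + 46)/(46 + 39)) = 1/(4*48/85) = 1/(4*(1/85)*48) = 1/(192/85) = 85/192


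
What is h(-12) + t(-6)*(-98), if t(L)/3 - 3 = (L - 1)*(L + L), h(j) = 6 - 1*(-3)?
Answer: -25569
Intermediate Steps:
h(j) = 9 (h(j) = 6 + 3 = 9)
t(L) = 9 + 6*L*(-1 + L) (t(L) = 9 + 3*((L - 1)*(L + L)) = 9 + 3*((-1 + L)*(2*L)) = 9 + 3*(2*L*(-1 + L)) = 9 + 6*L*(-1 + L))
h(-12) + t(-6)*(-98) = 9 + (9 - 6*(-6) + 6*(-6)²)*(-98) = 9 + (9 + 36 + 6*36)*(-98) = 9 + (9 + 36 + 216)*(-98) = 9 + 261*(-98) = 9 - 25578 = -25569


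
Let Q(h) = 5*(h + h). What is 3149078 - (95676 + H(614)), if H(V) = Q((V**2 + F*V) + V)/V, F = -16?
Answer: 3047412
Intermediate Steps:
Q(h) = 10*h (Q(h) = 5*(2*h) = 10*h)
H(V) = (-150*V + 10*V**2)/V (H(V) = (10*((V**2 - 16*V) + V))/V = (10*(V**2 - 15*V))/V = (-150*V + 10*V**2)/V)
3149078 - (95676 + H(614)) = 3149078 - (95676 + (-150 + 10*614)) = 3149078 - (95676 + (-150 + 6140)) = 3149078 - (95676 + 5990) = 3149078 - 1*101666 = 3149078 - 101666 = 3047412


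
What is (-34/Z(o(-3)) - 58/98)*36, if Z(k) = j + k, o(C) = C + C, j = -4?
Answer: 24768/245 ≈ 101.09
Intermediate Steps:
o(C) = 2*C
Z(k) = -4 + k
(-34/Z(o(-3)) - 58/98)*36 = (-34/(-4 + 2*(-3)) - 58/98)*36 = (-34/(-4 - 6) - 58*1/98)*36 = (-34/(-10) - 29/49)*36 = (-34*(-⅒) - 29/49)*36 = (17/5 - 29/49)*36 = (688/245)*36 = 24768/245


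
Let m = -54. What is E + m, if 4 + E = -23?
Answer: -81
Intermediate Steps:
E = -27 (E = -4 - 23 = -27)
E + m = -27 - 54 = -81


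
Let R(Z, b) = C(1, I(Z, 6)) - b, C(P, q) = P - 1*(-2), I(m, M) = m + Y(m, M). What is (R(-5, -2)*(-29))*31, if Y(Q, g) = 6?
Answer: -4495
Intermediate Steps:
I(m, M) = 6 + m (I(m, M) = m + 6 = 6 + m)
C(P, q) = 2 + P (C(P, q) = P + 2 = 2 + P)
R(Z, b) = 3 - b (R(Z, b) = (2 + 1) - b = 3 - b)
(R(-5, -2)*(-29))*31 = ((3 - 1*(-2))*(-29))*31 = ((3 + 2)*(-29))*31 = (5*(-29))*31 = -145*31 = -4495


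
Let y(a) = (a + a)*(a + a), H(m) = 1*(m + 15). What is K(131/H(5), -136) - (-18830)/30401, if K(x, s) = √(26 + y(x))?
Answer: 2690/4343 + √19761/10 ≈ 14.677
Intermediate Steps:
H(m) = 15 + m (H(m) = 1*(15 + m) = 15 + m)
y(a) = 4*a² (y(a) = (2*a)*(2*a) = 4*a²)
K(x, s) = √(26 + 4*x²)
K(131/H(5), -136) - (-18830)/30401 = √(26 + 4*(131/(15 + 5))²) - (-18830)/30401 = √(26 + 4*(131/20)²) - (-18830)/30401 = √(26 + 4*(131*(1/20))²) - 1*(-2690/4343) = √(26 + 4*(131/20)²) + 2690/4343 = √(26 + 4*(17161/400)) + 2690/4343 = √(26 + 17161/100) + 2690/4343 = √(19761/100) + 2690/4343 = √19761/10 + 2690/4343 = 2690/4343 + √19761/10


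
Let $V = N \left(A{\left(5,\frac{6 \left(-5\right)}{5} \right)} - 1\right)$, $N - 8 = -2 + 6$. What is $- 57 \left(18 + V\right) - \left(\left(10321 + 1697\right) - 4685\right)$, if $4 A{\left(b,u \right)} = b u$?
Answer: $-2545$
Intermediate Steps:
$N = 12$ ($N = 8 + \left(-2 + 6\right) = 8 + 4 = 12$)
$A{\left(b,u \right)} = \frac{b u}{4}$
$V = -102$ ($V = 12 \left(\frac{1}{4} \cdot 5 \frac{6 \left(-5\right)}{5} - 1\right) = 12 \left(\frac{1}{4} \cdot 5 \left(\left(-30\right) \frac{1}{5}\right) - 1\right) = 12 \left(\frac{1}{4} \cdot 5 \left(-6\right) - 1\right) = 12 \left(- \frac{15}{2} - 1\right) = 12 \left(- \frac{17}{2}\right) = -102$)
$- 57 \left(18 + V\right) - \left(\left(10321 + 1697\right) - 4685\right) = - 57 \left(18 - 102\right) - \left(\left(10321 + 1697\right) - 4685\right) = \left(-57\right) \left(-84\right) - \left(12018 - 4685\right) = 4788 - 7333 = -2545$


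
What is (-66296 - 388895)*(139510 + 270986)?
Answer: -186854084736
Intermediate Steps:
(-66296 - 388895)*(139510 + 270986) = -455191*410496 = -186854084736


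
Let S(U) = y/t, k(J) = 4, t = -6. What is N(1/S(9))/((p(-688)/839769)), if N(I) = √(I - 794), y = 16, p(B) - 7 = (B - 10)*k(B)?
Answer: -839769*I*√12710/11140 ≈ -8498.6*I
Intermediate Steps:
p(B) = -33 + 4*B (p(B) = 7 + (B - 10)*4 = 7 + (-10 + B)*4 = 7 + (-40 + 4*B) = -33 + 4*B)
S(U) = -8/3 (S(U) = 16/(-6) = 16*(-⅙) = -8/3)
N(I) = √(-794 + I)
N(1/S(9))/((p(-688)/839769)) = √(-794 + 1/(-8/3))/(((-33 + 4*(-688))/839769)) = √(-794 - 3/8)/(((-33 - 2752)*(1/839769))) = √(-6355/8)/((-2785*1/839769)) = (I*√12710/4)/(-2785/839769) = (I*√12710/4)*(-839769/2785) = -839769*I*√12710/11140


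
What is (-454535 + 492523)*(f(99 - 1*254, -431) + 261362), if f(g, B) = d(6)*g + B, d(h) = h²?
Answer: 9700273788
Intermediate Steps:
f(g, B) = B + 36*g (f(g, B) = 6²*g + B = 36*g + B = B + 36*g)
(-454535 + 492523)*(f(99 - 1*254, -431) + 261362) = (-454535 + 492523)*((-431 + 36*(99 - 1*254)) + 261362) = 37988*((-431 + 36*(99 - 254)) + 261362) = 37988*((-431 + 36*(-155)) + 261362) = 37988*((-431 - 5580) + 261362) = 37988*(-6011 + 261362) = 37988*255351 = 9700273788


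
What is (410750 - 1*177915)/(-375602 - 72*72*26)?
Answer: -232835/510386 ≈ -0.45619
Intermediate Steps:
(410750 - 1*177915)/(-375602 - 72*72*26) = (410750 - 177915)/(-375602 - 5184*26) = 232835/(-375602 - 134784) = 232835/(-510386) = 232835*(-1/510386) = -232835/510386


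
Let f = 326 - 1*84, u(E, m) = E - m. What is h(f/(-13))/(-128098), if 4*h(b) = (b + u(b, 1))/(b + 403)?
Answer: 497/2560422824 ≈ 1.9411e-7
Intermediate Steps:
f = 242 (f = 326 - 84 = 242)
h(b) = (-1 + 2*b)/(4*(403 + b)) (h(b) = ((b + (b - 1*1))/(b + 403))/4 = ((b + (b - 1))/(403 + b))/4 = ((b + (-1 + b))/(403 + b))/4 = ((-1 + 2*b)/(403 + b))/4 = (-1 + 2*b)/(4*(403 + b)))
h(f/(-13))/(-128098) = ((-1 + 2*(242/(-13)))/(4*(403 + 242/(-13))))/(-128098) = ((-1 + 2*(242*(-1/13)))/(4*(403 + 242*(-1/13))))*(-1/128098) = ((-1 + 2*(-242/13))/(4*(403 - 242/13)))*(-1/128098) = ((-1 - 484/13)/(4*(4997/13)))*(-1/128098) = ((¼)*(13/4997)*(-497/13))*(-1/128098) = -497/19988*(-1/128098) = 497/2560422824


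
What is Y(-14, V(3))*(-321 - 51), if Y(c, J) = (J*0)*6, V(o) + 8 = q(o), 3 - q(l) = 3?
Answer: 0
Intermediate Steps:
q(l) = 0 (q(l) = 3 - 1*3 = 3 - 3 = 0)
V(o) = -8 (V(o) = -8 + 0 = -8)
Y(c, J) = 0 (Y(c, J) = 0*6 = 0)
Y(-14, V(3))*(-321 - 51) = 0*(-321 - 51) = 0*(-372) = 0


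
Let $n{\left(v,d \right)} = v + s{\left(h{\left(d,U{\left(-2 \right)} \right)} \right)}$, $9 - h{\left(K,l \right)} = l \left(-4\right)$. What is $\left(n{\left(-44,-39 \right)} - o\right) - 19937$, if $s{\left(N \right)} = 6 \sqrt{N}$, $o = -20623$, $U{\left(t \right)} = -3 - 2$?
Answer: $642 + 6 i \sqrt{11} \approx 642.0 + 19.9 i$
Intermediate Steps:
$U{\left(t \right)} = -5$
$h{\left(K,l \right)} = 9 + 4 l$ ($h{\left(K,l \right)} = 9 - l \left(-4\right) = 9 - - 4 l = 9 + 4 l$)
$n{\left(v,d \right)} = v + 6 i \sqrt{11}$ ($n{\left(v,d \right)} = v + 6 \sqrt{9 + 4 \left(-5\right)} = v + 6 \sqrt{9 - 20} = v + 6 \sqrt{-11} = v + 6 i \sqrt{11}$)
$\left(n{\left(-44,-39 \right)} - o\right) - 19937 = \left(\left(-44 + 6 i \sqrt{11}\right) - -20623\right) - 19937 = \left(\left(-44 + 6 i \sqrt{11}\right) + 20623\right) - 19937 = \left(20579 + 6 i \sqrt{11}\right) - 19937 = 642 + 6 i \sqrt{11}$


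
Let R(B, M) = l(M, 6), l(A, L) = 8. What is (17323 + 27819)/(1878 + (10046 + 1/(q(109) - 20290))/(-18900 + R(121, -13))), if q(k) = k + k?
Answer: 17117856511808/711936377361 ≈ 24.044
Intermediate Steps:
R(B, M) = 8
q(k) = 2*k
(17323 + 27819)/(1878 + (10046 + 1/(q(109) - 20290))/(-18900 + R(121, -13))) = (17323 + 27819)/(1878 + (10046 + 1/(2*109 - 20290))/(-18900 + 8)) = 45142/(1878 + (10046 + 1/(218 - 20290))/(-18892)) = 45142/(1878 + (10046 + 1/(-20072))*(-1/18892)) = 45142/(1878 + (10046 - 1/20072)*(-1/18892)) = 45142/(1878 + (201643311/20072)*(-1/18892)) = 45142/(1878 - 201643311/379200224) = 45142/(711936377361/379200224) = 45142*(379200224/711936377361) = 17117856511808/711936377361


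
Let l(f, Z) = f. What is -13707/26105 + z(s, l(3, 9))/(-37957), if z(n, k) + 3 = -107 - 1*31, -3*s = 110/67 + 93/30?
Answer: -516595794/990867485 ≈ -0.52136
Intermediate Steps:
s = -1059/670 (s = -(110/67 + 93/30)/3 = -(110*(1/67) + 93*(1/30))/3 = -(110/67 + 31/10)/3 = -⅓*3177/670 = -1059/670 ≈ -1.5806)
z(n, k) = -141 (z(n, k) = -3 + (-107 - 1*31) = -3 + (-107 - 31) = -3 - 138 = -141)
-13707/26105 + z(s, l(3, 9))/(-37957) = -13707/26105 - 141/(-37957) = -13707*1/26105 - 141*(-1/37957) = -13707/26105 + 141/37957 = -516595794/990867485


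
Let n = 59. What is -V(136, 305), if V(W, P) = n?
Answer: -59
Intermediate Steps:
V(W, P) = 59
-V(136, 305) = -1*59 = -59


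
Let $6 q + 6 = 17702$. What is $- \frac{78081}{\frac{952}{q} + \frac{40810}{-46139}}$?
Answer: $\frac{569207522922}{4094891} \approx 1.39 \cdot 10^{5}$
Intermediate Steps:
$q = \frac{8848}{3}$ ($q = -1 + \frac{1}{6} \cdot 17702 = -1 + \frac{8851}{3} = \frac{8848}{3} \approx 2949.3$)
$- \frac{78081}{\frac{952}{q} + \frac{40810}{-46139}} = - \frac{78081}{\frac{952}{\frac{8848}{3}} + \frac{40810}{-46139}} = - \frac{78081}{952 \cdot \frac{3}{8848} + 40810 \left(- \frac{1}{46139}\right)} = - \frac{78081}{\frac{51}{158} - \frac{40810}{46139}} = - \frac{78081}{- \frac{4094891}{7289962}} = \left(-78081\right) \left(- \frac{7289962}{4094891}\right) = \frac{569207522922}{4094891}$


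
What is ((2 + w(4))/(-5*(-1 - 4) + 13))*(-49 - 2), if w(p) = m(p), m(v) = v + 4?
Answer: -255/19 ≈ -13.421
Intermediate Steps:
m(v) = 4 + v
w(p) = 4 + p
((2 + w(4))/(-5*(-1 - 4) + 13))*(-49 - 2) = ((2 + (4 + 4))/(-5*(-1 - 4) + 13))*(-49 - 2) = ((2 + 8)/(-5*(-5) + 13))*(-51) = (10/(25 + 13))*(-51) = (10/38)*(-51) = (10*(1/38))*(-51) = (5/19)*(-51) = -255/19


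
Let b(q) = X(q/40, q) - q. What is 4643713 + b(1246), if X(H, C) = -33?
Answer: 4642434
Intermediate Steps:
b(q) = -33 - q
4643713 + b(1246) = 4643713 + (-33 - 1*1246) = 4643713 + (-33 - 1246) = 4643713 - 1279 = 4642434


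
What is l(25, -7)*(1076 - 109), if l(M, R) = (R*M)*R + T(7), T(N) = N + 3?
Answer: 1194245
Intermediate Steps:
T(N) = 3 + N
l(M, R) = 10 + M*R² (l(M, R) = (R*M)*R + (3 + 7) = (M*R)*R + 10 = M*R² + 10 = 10 + M*R²)
l(25, -7)*(1076 - 109) = (10 + 25*(-7)²)*(1076 - 109) = (10 + 25*49)*967 = (10 + 1225)*967 = 1235*967 = 1194245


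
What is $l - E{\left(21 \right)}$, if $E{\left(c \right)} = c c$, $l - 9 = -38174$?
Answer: $-38606$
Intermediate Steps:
$l = -38165$ ($l = 9 - 38174 = -38165$)
$E{\left(c \right)} = c^{2}$
$l - E{\left(21 \right)} = -38165 - 21^{2} = -38165 - 441 = -38606$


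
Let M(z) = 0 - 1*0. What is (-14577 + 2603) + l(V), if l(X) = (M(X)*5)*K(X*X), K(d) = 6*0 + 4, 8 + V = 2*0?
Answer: -11974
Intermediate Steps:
V = -8 (V = -8 + 2*0 = -8 + 0 = -8)
K(d) = 4 (K(d) = 0 + 4 = 4)
M(z) = 0 (M(z) = 0 + 0 = 0)
l(X) = 0 (l(X) = (0*5)*4 = 0*4 = 0)
(-14577 + 2603) + l(V) = (-14577 + 2603) + 0 = -11974 + 0 = -11974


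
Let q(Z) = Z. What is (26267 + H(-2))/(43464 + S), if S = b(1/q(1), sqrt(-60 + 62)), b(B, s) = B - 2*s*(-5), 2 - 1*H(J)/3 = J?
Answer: 228443347/377841205 - 52558*sqrt(2)/377841205 ≈ 0.60440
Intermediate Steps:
H(J) = 6 - 3*J
b(B, s) = B + 10*s
S = 1 + 10*sqrt(2) (S = 1/1 + 10*sqrt(-60 + 62) = 1 + 10*sqrt(2) ≈ 15.142)
(26267 + H(-2))/(43464 + S) = (26267 + (6 - 3*(-2)))/(43464 + (1 + 10*sqrt(2))) = (26267 + (6 + 6))/(43465 + 10*sqrt(2)) = (26267 + 12)/(43465 + 10*sqrt(2)) = 26279/(43465 + 10*sqrt(2))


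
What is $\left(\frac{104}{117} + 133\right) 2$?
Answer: $\frac{2410}{9} \approx 267.78$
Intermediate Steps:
$\left(\frac{104}{117} + 133\right) 2 = \left(104 \cdot \frac{1}{117} + 133\right) 2 = \left(\frac{8}{9} + 133\right) 2 = \frac{1205}{9} \cdot 2 = \frac{2410}{9}$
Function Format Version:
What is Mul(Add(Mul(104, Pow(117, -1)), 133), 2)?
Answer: Rational(2410, 9) ≈ 267.78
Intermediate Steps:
Mul(Add(Mul(104, Pow(117, -1)), 133), 2) = Mul(Add(Mul(104, Rational(1, 117)), 133), 2) = Mul(Add(Rational(8, 9), 133), 2) = Mul(Rational(1205, 9), 2) = Rational(2410, 9)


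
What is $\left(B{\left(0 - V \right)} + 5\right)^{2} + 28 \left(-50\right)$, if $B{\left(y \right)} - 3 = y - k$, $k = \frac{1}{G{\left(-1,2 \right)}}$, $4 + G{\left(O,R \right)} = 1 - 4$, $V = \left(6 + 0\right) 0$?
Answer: $- \frac{65351}{49} \approx -1333.7$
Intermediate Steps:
$V = 0$ ($V = 6 \cdot 0 = 0$)
$G{\left(O,R \right)} = -7$ ($G{\left(O,R \right)} = -4 + \left(1 - 4\right) = -4 - 3 = -7$)
$k = - \frac{1}{7}$ ($k = \frac{1}{-7} = - \frac{1}{7} \approx -0.14286$)
$B{\left(y \right)} = \frac{22}{7} + y$ ($B{\left(y \right)} = 3 + \left(y - - \frac{1}{7}\right) = 3 + \left(y + \frac{1}{7}\right) = 3 + \left(\frac{1}{7} + y\right) = \frac{22}{7} + y$)
$\left(B{\left(0 - V \right)} + 5\right)^{2} + 28 \left(-50\right) = \left(\left(\frac{22}{7} + \left(0 - 0\right)\right) + 5\right)^{2} + 28 \left(-50\right) = \left(\left(\frac{22}{7} + \left(0 + 0\right)\right) + 5\right)^{2} - 1400 = \left(\left(\frac{22}{7} + 0\right) + 5\right)^{2} - 1400 = \left(\frac{22}{7} + 5\right)^{2} - 1400 = \left(\frac{57}{7}\right)^{2} - 1400 = \frac{3249}{49} - 1400 = - \frac{65351}{49}$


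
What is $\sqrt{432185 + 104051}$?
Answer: $2 \sqrt{134059} \approx 732.28$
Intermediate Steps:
$\sqrt{432185 + 104051} = \sqrt{536236} = 2 \sqrt{134059}$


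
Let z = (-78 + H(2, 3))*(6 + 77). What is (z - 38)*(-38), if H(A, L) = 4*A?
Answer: 222224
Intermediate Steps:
z = -5810 (z = (-78 + 4*2)*(6 + 77) = (-78 + 8)*83 = -70*83 = -5810)
(z - 38)*(-38) = (-5810 - 38)*(-38) = -5848*(-38) = 222224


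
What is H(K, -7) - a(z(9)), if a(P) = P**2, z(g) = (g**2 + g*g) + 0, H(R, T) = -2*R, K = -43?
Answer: -26158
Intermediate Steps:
z(g) = 2*g**2 (z(g) = (g**2 + g**2) + 0 = 2*g**2 + 0 = 2*g**2)
H(K, -7) - a(z(9)) = -2*(-43) - (2*9**2)**2 = 86 - (2*81)**2 = 86 - 1*162**2 = 86 - 1*26244 = 86 - 26244 = -26158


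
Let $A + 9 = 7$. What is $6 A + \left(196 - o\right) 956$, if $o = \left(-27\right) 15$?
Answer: $574544$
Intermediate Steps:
$A = -2$ ($A = -9 + 7 = -2$)
$o = -405$
$6 A + \left(196 - o\right) 956 = 6 \left(-2\right) + \left(196 - -405\right) 956 = -12 + \left(196 + 405\right) 956 = -12 + 601 \cdot 956 = -12 + 574556 = 574544$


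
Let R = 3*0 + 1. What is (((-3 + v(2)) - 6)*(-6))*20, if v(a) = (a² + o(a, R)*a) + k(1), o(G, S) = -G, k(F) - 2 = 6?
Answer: 120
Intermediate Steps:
k(F) = 8 (k(F) = 2 + 6 = 8)
R = 1 (R = 0 + 1 = 1)
v(a) = 8 (v(a) = (a² + (-a)*a) + 8 = (a² - a²) + 8 = 0 + 8 = 8)
(((-3 + v(2)) - 6)*(-6))*20 = (((-3 + 8) - 6)*(-6))*20 = ((5 - 6)*(-6))*20 = -1*(-6)*20 = 6*20 = 120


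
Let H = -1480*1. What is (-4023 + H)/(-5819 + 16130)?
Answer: -5503/10311 ≈ -0.53370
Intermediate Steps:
H = -1480
(-4023 + H)/(-5819 + 16130) = (-4023 - 1480)/(-5819 + 16130) = -5503/10311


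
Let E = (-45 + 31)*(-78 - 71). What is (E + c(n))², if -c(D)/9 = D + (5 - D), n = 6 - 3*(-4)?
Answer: 4165681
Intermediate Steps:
n = 18 (n = 6 + 12 = 18)
c(D) = -45 (c(D) = -9*(D + (5 - D)) = -9*5 = -45)
E = 2086 (E = -14*(-149) = 2086)
(E + c(n))² = (2086 - 45)² = 2041² = 4165681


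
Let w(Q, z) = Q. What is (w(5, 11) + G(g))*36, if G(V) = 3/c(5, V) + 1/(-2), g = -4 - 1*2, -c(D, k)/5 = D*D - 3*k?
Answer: 34722/215 ≈ 161.50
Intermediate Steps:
c(D, k) = -5*D**2 + 15*k (c(D, k) = -5*(D*D - 3*k) = -5*(D**2 - 3*k) = -5*D**2 + 15*k)
g = -6 (g = -4 - 2 = -6)
G(V) = -1/2 + 3/(-125 + 15*V) (G(V) = 3/(-5*5**2 + 15*V) + 1/(-2) = 3/(-5*25 + 15*V) + 1*(-1/2) = 3/(-125 + 15*V) - 1/2 = -1/2 + 3/(-125 + 15*V))
(w(5, 11) + G(g))*36 = (5 + (131 - 15*(-6))/(10*(-25 + 3*(-6))))*36 = (5 + (131 + 90)/(10*(-25 - 18)))*36 = (5 + (1/10)*221/(-43))*36 = (5 + (1/10)*(-1/43)*221)*36 = (5 - 221/430)*36 = (1929/430)*36 = 34722/215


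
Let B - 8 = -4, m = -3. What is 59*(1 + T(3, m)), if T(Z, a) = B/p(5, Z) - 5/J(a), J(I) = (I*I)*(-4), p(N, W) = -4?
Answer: 295/36 ≈ 8.1944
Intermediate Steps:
J(I) = -4*I² (J(I) = I²*(-4) = -4*I²)
B = 4 (B = 8 - 4 = 4)
T(Z, a) = -1 + 5/(4*a²) (T(Z, a) = 4/(-4) - 5*(-1/(4*a²)) = 4*(-¼) - (-5)/(4*a²) = -1 + 5/(4*a²))
59*(1 + T(3, m)) = 59*(1 + (-1 + (5/4)/(-3)²)) = 59*(1 + (-1 + (5/4)*(⅑))) = 59*(1 + (-1 + 5/36)) = 59*(1 - 31/36) = 59*(5/36) = 295/36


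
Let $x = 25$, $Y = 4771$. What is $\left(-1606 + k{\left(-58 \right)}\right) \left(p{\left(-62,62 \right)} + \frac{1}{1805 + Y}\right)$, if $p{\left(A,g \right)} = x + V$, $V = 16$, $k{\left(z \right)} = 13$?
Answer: $- \frac{143166627}{2192} \approx -65313.0$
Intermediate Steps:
$p{\left(A,g \right)} = 41$ ($p{\left(A,g \right)} = 25 + 16 = 41$)
$\left(-1606 + k{\left(-58 \right)}\right) \left(p{\left(-62,62 \right)} + \frac{1}{1805 + Y}\right) = \left(-1606 + 13\right) \left(41 + \frac{1}{1805 + 4771}\right) = - 1593 \left(41 + \frac{1}{6576}\right) = \left(-1593\right) \frac{269617}{6576} = - \frac{143166627}{2192}$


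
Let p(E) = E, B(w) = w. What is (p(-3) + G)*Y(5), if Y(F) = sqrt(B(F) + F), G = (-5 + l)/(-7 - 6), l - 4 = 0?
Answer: -38*sqrt(10)/13 ≈ -9.2436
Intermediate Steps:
l = 4 (l = 4 + 0 = 4)
G = 1/13 (G = (-5 + 4)/(-7 - 6) = -1/(-13) = -1*(-1/13) = 1/13 ≈ 0.076923)
Y(F) = sqrt(2)*sqrt(F) (Y(F) = sqrt(F + F) = sqrt(2*F) = sqrt(2)*sqrt(F))
(p(-3) + G)*Y(5) = (-3 + 1/13)*(sqrt(2)*sqrt(5)) = -38*sqrt(10)/13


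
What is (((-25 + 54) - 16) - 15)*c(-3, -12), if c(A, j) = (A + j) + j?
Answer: 54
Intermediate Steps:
c(A, j) = A + 2*j
(((-25 + 54) - 16) - 15)*c(-3, -12) = (((-25 + 54) - 16) - 15)*(-3 + 2*(-12)) = ((29 - 16) - 15)*(-3 - 24) = (13 - 15)*(-27) = -2*(-27) = 54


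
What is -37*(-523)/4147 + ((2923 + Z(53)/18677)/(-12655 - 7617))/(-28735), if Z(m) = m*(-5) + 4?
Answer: 21053233040759551/4511790787752248 ≈ 4.6663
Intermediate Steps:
Z(m) = 4 - 5*m (Z(m) = -5*m + 4 = 4 - 5*m)
-37*(-523)/4147 + ((2923 + Z(53)/18677)/(-12655 - 7617))/(-28735) = -37*(-523)/4147 + ((2923 + (4 - 5*53)/18677)/(-12655 - 7617))/(-28735) = 19351*(1/4147) + ((2923 + (4 - 265)*(1/18677))/(-20272))*(-1/28735) = 19351/4147 + ((2923 - 261*1/18677)*(-1/20272))*(-1/28735) = 19351/4147 + ((2923 - 261/18677)*(-1/20272))*(-1/28735) = 19351/4147 + ((54592610/18677)*(-1/20272))*(-1/28735) = 19351/4147 - 27296305/189310072*(-1/28735) = 19351/4147 + 5459261/1087964983784 = 21053233040759551/4511790787752248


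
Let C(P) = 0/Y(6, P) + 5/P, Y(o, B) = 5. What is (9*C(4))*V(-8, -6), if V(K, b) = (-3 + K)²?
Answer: 5445/4 ≈ 1361.3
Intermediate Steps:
C(P) = 5/P (C(P) = 0/5 + 5/P = 0*(⅕) + 5/P = 0 + 5/P = 5/P)
(9*C(4))*V(-8, -6) = (9*(5/4))*(-3 - 8)² = (9*(5*(¼)))*(-11)² = (9*(5/4))*121 = (45/4)*121 = 5445/4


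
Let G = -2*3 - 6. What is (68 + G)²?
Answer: 3136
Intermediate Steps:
G = -12 (G = -6 - 6 = -12)
(68 + G)² = (68 - 12)² = 56² = 3136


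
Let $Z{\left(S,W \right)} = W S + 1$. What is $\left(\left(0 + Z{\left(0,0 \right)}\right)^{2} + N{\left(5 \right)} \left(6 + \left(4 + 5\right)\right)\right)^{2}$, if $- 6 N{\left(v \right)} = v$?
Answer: $\frac{529}{4} \approx 132.25$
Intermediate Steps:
$N{\left(v \right)} = - \frac{v}{6}$
$Z{\left(S,W \right)} = 1 + S W$ ($Z{\left(S,W \right)} = S W + 1 = 1 + S W$)
$\left(\left(0 + Z{\left(0,0 \right)}\right)^{2} + N{\left(5 \right)} \left(6 + \left(4 + 5\right)\right)\right)^{2} = \left(\left(0 + \left(1 + 0 \cdot 0\right)\right)^{2} + \left(- \frac{1}{6}\right) 5 \left(6 + \left(4 + 5\right)\right)\right)^{2} = \left(\left(0 + \left(1 + 0\right)\right)^{2} - \frac{5 \left(6 + 9\right)}{6}\right)^{2} = \left(\left(0 + 1\right)^{2} - \frac{25}{2}\right)^{2} = \left(1^{2} - \frac{25}{2}\right)^{2} = \left(1 - \frac{25}{2}\right)^{2} = \left(- \frac{23}{2}\right)^{2} = \frac{529}{4}$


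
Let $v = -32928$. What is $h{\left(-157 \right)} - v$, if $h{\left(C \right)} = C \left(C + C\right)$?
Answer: $82226$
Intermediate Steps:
$h{\left(C \right)} = 2 C^{2}$ ($h{\left(C \right)} = C 2 C = 2 C^{2}$)
$h{\left(-157 \right)} - v = 2 \left(-157\right)^{2} - -32928 = 2 \cdot 24649 + 32928 = 49298 + 32928 = 82226$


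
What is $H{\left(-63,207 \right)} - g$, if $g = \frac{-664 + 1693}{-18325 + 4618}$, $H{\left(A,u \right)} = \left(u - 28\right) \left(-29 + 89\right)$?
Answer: $\frac{49071403}{4569} \approx 10740.0$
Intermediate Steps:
$H{\left(A,u \right)} = -1680 + 60 u$ ($H{\left(A,u \right)} = \left(-28 + u\right) 60 = -1680 + 60 u$)
$g = - \frac{343}{4569}$ ($g = \frac{1029}{-13707} = 1029 \left(- \frac{1}{13707}\right) = - \frac{343}{4569} \approx -0.075071$)
$H{\left(-63,207 \right)} - g = \left(-1680 + 60 \cdot 207\right) - - \frac{343}{4569} = \left(-1680 + 12420\right) + \frac{343}{4569} = 10740 + \frac{343}{4569} = \frac{49071403}{4569}$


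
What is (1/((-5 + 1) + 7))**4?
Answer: 1/81 ≈ 0.012346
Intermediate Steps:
(1/((-5 + 1) + 7))**4 = (1/(-4 + 7))**4 = (1/3)**4 = 1/81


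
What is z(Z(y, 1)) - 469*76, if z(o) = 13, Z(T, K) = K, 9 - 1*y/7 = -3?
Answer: -35631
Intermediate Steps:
y = 84 (y = 63 - 7*(-3) = 63 + 21 = 84)
z(Z(y, 1)) - 469*76 = 13 - 469*76 = 13 - 35644 = -35631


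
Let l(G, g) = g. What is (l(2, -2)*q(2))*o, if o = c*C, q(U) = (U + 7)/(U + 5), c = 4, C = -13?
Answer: 936/7 ≈ 133.71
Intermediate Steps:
q(U) = (7 + U)/(5 + U)
o = -52 (o = 4*(-13) = -52)
(l(2, -2)*q(2))*o = -2*(7 + 2)/(5 + 2)*(-52) = -2*9/7*(-52) = -18/7*(-52) = 936/7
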